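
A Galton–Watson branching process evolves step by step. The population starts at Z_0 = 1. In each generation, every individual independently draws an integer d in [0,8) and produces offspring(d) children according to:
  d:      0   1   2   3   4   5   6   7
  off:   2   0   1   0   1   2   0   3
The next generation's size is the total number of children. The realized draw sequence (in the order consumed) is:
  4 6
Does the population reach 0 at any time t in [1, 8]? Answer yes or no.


gen 0: Z_0=1, draws=[4], offspring=[1], Z_1=1
gen 1: Z_1=1, draws=[6], offspring=[0], Z_2=0
gen 2: Z_2=0, draws=[], offspring=[], Z_3=0
gen 3: Z_3=0, draws=[], offspring=[], Z_4=0
gen 4: Z_4=0, draws=[], offspring=[], Z_5=0
gen 5: Z_5=0, draws=[], offspring=[], Z_6=0
gen 6: Z_6=0, draws=[], offspring=[], Z_7=0
gen 7: Z_7=0, draws=[], offspring=[], Z_8=0

yes


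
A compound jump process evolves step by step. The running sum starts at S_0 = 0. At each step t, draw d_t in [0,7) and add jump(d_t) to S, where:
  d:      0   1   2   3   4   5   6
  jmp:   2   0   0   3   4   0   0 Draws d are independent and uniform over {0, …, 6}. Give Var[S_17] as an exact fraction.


2074/49

Outcome values over d=0..6: [2, 0, 0, 3, 4, 0, 0]
Σy = 9, Σy² = 29, M = 7
μ = 9/7 = 9/7,  σ² = 29/7 − (9/7)² = 122/49
Independent increments: Var[S_17] = 17·σ² = 17·(122/49) = 2074/49


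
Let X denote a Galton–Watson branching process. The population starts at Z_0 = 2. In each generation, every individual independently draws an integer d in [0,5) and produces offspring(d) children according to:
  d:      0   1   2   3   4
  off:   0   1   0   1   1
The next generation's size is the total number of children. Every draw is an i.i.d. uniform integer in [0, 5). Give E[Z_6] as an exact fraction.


Outcome values over d=0..4: [0, 1, 0, 1, 1]
Σy = 3, Σy² = 3, M = 5
μ = 3/5 = 3/5,  σ² = 3/5 − (3/5)² = 6/25
E[Z_0] = 2
E[Z_1] = 3/5·E[Z_0] = 6/5
E[Z_2] = 3/5·E[Z_1] = 18/25
E[Z_3] = 3/5·E[Z_2] = 54/125
E[Z_4] = 3/5·E[Z_3] = 162/625
E[Z_5] = 3/5·E[Z_4] = 486/3125
E[Z_6] = 3/5·E[Z_5] = 1458/15625

1458/15625


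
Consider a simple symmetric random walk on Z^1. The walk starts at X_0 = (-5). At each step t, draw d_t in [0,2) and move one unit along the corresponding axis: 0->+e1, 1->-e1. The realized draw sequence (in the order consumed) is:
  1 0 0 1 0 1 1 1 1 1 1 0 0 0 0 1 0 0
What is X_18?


t=0: X=(-5), d=1 → -e1, X_1=(-6)
t=1: X=(-6), d=0 → +e1, X_2=(-5)
t=2: X=(-5), d=0 → +e1, X_3=(-4)
t=3: X=(-4), d=1 → -e1, X_4=(-5)
t=4: X=(-5), d=0 → +e1, X_5=(-4)
t=5: X=(-4), d=1 → -e1, X_6=(-5)
t=6: X=(-5), d=1 → -e1, X_7=(-6)
t=7: X=(-6), d=1 → -e1, X_8=(-7)
t=8: X=(-7), d=1 → -e1, X_9=(-8)
t=9: X=(-8), d=1 → -e1, X_10=(-9)
t=10: X=(-9), d=1 → -e1, X_11=(-10)
t=11: X=(-10), d=0 → +e1, X_12=(-9)
t=12: X=(-9), d=0 → +e1, X_13=(-8)
t=13: X=(-8), d=0 → +e1, X_14=(-7)
t=14: X=(-7), d=0 → +e1, X_15=(-6)
t=15: X=(-6), d=1 → -e1, X_16=(-7)
t=16: X=(-7), d=0 → +e1, X_17=(-6)
t=17: X=(-6), d=0 → +e1, X_18=(-5)

(-5)


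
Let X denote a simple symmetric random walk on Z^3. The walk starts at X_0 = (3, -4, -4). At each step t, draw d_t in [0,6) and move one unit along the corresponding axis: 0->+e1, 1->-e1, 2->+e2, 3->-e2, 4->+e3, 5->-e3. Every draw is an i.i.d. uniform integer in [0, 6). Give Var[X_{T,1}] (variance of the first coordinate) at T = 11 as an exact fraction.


Outcome values over d=0..5: [1, -1, 0, 0, 0, 0]
Σy = 0, Σy² = 2, M = 6
μ = 0/6 = 0,  σ² = 2/6 − (0)² = 1/3
Independent increments: Var[X_11] = 11·σ² = 11·(1/3) = 11/3

11/3


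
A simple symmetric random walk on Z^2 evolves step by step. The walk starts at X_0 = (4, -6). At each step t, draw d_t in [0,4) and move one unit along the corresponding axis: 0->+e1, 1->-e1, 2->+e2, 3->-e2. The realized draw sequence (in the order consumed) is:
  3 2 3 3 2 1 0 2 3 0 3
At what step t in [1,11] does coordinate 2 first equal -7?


1

t=0: X=(4, -6), d=3 → -e2, X_1=(4, -7)
t=1: X=(4, -7), d=2 → +e2, X_2=(4, -6)
t=2: X=(4, -6), d=3 → -e2, X_3=(4, -7)
t=3: X=(4, -7), d=3 → -e2, X_4=(4, -8)
t=4: X=(4, -8), d=2 → +e2, X_5=(4, -7)
t=5: X=(4, -7), d=1 → -e1, X_6=(3, -7)
t=6: X=(3, -7), d=0 → +e1, X_7=(4, -7)
t=7: X=(4, -7), d=2 → +e2, X_8=(4, -6)
t=8: X=(4, -6), d=3 → -e2, X_9=(4, -7)
t=9: X=(4, -7), d=0 → +e1, X_10=(5, -7)
t=10: X=(5, -7), d=3 → -e2, X_11=(5, -8)


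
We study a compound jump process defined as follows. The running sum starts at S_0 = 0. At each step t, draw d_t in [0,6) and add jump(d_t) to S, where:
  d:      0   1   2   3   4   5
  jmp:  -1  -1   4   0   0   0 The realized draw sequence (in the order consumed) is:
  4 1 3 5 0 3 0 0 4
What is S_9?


t=0: S=0, d=4, jump=0, S_1=0
t=1: S=0, d=1, jump=-1, S_2=-1
t=2: S=-1, d=3, jump=0, S_3=-1
t=3: S=-1, d=5, jump=0, S_4=-1
t=4: S=-1, d=0, jump=-1, S_5=-2
t=5: S=-2, d=3, jump=0, S_6=-2
t=6: S=-2, d=0, jump=-1, S_7=-3
t=7: S=-3, d=0, jump=-1, S_8=-4
t=8: S=-4, d=4, jump=0, S_9=-4

-4


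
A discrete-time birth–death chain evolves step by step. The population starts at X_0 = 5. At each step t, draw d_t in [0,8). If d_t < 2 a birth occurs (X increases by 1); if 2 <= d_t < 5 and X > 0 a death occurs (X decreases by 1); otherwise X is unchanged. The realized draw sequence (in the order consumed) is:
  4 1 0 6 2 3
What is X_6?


t=0: X=5, d=4 → death, X_1=4
t=1: X=4, d=1 → birth, X_2=5
t=2: X=5, d=0 → birth, X_3=6
t=3: X=6, d=6 → hold, X_4=6
t=4: X=6, d=2 → death, X_5=5
t=5: X=5, d=3 → death, X_6=4

4


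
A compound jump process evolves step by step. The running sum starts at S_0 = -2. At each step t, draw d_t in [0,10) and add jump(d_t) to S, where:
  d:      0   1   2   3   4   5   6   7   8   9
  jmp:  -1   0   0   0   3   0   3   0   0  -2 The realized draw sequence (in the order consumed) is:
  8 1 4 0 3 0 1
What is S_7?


-1

t=0: S=-2, d=8, jump=0, S_1=-2
t=1: S=-2, d=1, jump=0, S_2=-2
t=2: S=-2, d=4, jump=3, S_3=1
t=3: S=1, d=0, jump=-1, S_4=0
t=4: S=0, d=3, jump=0, S_5=0
t=5: S=0, d=0, jump=-1, S_6=-1
t=6: S=-1, d=1, jump=0, S_7=-1


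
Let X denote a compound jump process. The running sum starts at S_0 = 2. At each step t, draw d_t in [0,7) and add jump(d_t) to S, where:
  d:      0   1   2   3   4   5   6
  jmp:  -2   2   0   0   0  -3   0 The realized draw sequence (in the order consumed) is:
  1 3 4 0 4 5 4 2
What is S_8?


t=0: S=2, d=1, jump=2, S_1=4
t=1: S=4, d=3, jump=0, S_2=4
t=2: S=4, d=4, jump=0, S_3=4
t=3: S=4, d=0, jump=-2, S_4=2
t=4: S=2, d=4, jump=0, S_5=2
t=5: S=2, d=5, jump=-3, S_6=-1
t=6: S=-1, d=4, jump=0, S_7=-1
t=7: S=-1, d=2, jump=0, S_8=-1

-1


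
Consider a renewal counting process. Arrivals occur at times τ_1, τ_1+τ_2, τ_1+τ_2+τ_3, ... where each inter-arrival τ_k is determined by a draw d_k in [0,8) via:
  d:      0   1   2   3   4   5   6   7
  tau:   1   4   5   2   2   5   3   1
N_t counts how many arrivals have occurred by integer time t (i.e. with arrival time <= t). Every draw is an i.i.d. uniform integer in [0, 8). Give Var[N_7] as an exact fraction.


Inter-arrival values over d=0..7: [1, 4, 5, 2, 2, 5, 3, 1]
Each d has probability 1/8, so the pmf of τ is: f(1) = 1/4, f(2) = 1/4, f(3) = 1/8, f(4) = 1/8, f(5) = 1/4
Let p_n(j) = P(N_n = j), with p_0 = [1]. Condition on τ_1: p_n(0) = P(τ > n), and for j >= 1, p_n(j) = Σ_{k<=n} f(k)·p_{n−k}(j−1)
p_1 = [3/4, 1/4]  (j = 0..1)
p_2 = [1/2, 7/16, 1/16]  (j = 0..2)
p_3 = [3/8, 7/16, 11/64, 1/64]  (j = 0..3)
p_4 = [1/4, 7/16, 1/4, 15/256, 1/256]  (j = 0..4)
p_5 = [0, 9/16, 39/128, 29/256, 19/1024, 1/1024]  (j = 0..5)
p_6 = [0, 23/64, 27/64, 43/256, 23/512, 23/4096, 1/4096]  (j = 0..6)
p_7 = [0, 13/64, 115/256, 1/4, 163/2048, 67/4096, 27/16384, 1/16384]  (j = 0..7)
E[N_7] = Σ j·p_7(j) = 37061/16384;  E[N_7²] = Σ j²·p_7(j) = 98217/16384
Var[N_7] = 98217/16384 − (37061/16384)² = 235669607/268435456

235669607/268435456


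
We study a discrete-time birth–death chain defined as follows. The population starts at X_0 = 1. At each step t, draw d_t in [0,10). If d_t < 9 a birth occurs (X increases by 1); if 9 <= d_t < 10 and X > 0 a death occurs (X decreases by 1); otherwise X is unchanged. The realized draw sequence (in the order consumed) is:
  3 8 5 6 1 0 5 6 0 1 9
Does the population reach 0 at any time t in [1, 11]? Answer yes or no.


no

t=0: X=1, d=3 → birth, X_1=2
t=1: X=2, d=8 → birth, X_2=3
t=2: X=3, d=5 → birth, X_3=4
t=3: X=4, d=6 → birth, X_4=5
t=4: X=5, d=1 → birth, X_5=6
t=5: X=6, d=0 → birth, X_6=7
t=6: X=7, d=5 → birth, X_7=8
t=7: X=8, d=6 → birth, X_8=9
t=8: X=9, d=0 → birth, X_9=10
t=9: X=10, d=1 → birth, X_10=11
t=10: X=11, d=9 → death, X_11=10


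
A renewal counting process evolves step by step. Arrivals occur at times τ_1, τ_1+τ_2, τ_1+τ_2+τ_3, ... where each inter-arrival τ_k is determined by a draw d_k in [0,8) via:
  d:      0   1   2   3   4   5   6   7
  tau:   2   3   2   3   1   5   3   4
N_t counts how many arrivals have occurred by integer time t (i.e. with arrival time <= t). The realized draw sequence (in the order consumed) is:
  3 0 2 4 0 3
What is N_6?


2

draw d_1=3: τ_1=3, arrival time A_1=3
draw d_2=0: τ_2=2, arrival time A_2=5
draw d_3=2: τ_3=2, arrival time A_3=7
draw d_4=4: τ_4=1, arrival time A_4=8
draw d_5=0: τ_5=2, arrival time A_5=10
draw d_6=3: τ_6=3, arrival time A_6=13
N_t over t=0..6: 0:0 1:0 2:0 3:1 4:1 5:2 6:2


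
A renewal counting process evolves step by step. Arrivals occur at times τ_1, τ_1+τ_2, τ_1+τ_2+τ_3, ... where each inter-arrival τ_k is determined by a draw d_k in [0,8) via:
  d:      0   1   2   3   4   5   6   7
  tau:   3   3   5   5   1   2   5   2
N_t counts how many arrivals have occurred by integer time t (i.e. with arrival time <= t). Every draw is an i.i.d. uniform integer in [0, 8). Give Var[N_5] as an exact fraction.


Inter-arrival values over d=0..7: [3, 3, 5, 5, 1, 2, 5, 2]
Each d has probability 1/8, so the pmf of τ is: f(1) = 1/8, f(2) = 1/4, f(3) = 1/4, f(5) = 3/8
Let p_n(j) = P(N_n = j), with p_0 = [1]. Condition on τ_1: p_n(0) = P(τ > n), and for j >= 1, p_n(j) = Σ_{k<=n} f(k)·p_{n−k}(j−1)
p_1 = [7/8, 1/8]  (j = 0..1)
p_2 = [5/8, 23/64, 1/64]  (j = 0..2)
p_3 = [3/8, 35/64, 39/512, 1/512]  (j = 0..3)
p_4 = [3/8, 27/64, 97/512, 55/4096, 1/4096]  (j = 0..4)
p_5 = [0, 43/64, 143/512, 191/4096, 71/32768, 1/32768]  (j = 0..5)
E[N_5] = Σ j·p_5(j) = 45193/32768;  E[N_5²] = Σ j²·p_5(j) = 73537/32768
Var[N_5] = 73537/32768 − (45193/32768)² = 367253167/1073741824

367253167/1073741824


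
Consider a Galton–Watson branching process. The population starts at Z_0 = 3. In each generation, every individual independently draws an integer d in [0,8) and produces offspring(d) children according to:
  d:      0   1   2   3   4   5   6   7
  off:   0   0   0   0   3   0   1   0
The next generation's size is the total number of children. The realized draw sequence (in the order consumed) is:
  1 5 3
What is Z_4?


gen 0: Z_0=3, draws=[1, 5, 3], offspring=[0, 0, 0], Z_1=0
gen 1: Z_1=0, draws=[], offspring=[], Z_2=0
gen 2: Z_2=0, draws=[], offspring=[], Z_3=0
gen 3: Z_3=0, draws=[], offspring=[], Z_4=0

0


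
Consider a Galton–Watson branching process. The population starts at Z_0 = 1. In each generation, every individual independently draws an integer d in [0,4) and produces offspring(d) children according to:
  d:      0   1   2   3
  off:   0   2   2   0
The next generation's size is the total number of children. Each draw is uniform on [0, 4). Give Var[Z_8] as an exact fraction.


Outcome values over d=0..3: [0, 2, 2, 0]
Σy = 4, Σy² = 8, M = 4
μ = 4/4 = 1,  σ² = 8/4 − (1)² = 1
V_0 = 0, E_0 = 1
V_1 = 1·E_0 + (1)²·V_0 = 1;  E_1 = 1
V_2 = 1·E_1 + (1)²·V_1 = 2;  E_2 = 1
V_3 = 1·E_2 + (1)²·V_2 = 3;  E_3 = 1
V_4 = 1·E_3 + (1)²·V_3 = 4;  E_4 = 1
V_5 = 1·E_4 + (1)²·V_4 = 5;  E_5 = 1
V_6 = 1·E_5 + (1)²·V_5 = 6;  E_6 = 1
V_7 = 1·E_6 + (1)²·V_6 = 7;  E_7 = 1
V_8 = 1·E_7 + (1)²·V_7 = 8;  E_8 = 1

8


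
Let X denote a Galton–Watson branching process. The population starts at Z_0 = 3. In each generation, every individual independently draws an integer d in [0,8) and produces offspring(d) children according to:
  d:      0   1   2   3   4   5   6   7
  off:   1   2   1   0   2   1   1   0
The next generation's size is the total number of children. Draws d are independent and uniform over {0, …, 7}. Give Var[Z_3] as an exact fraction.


9/2

Outcome values over d=0..7: [1, 2, 1, 0, 2, 1, 1, 0]
Σy = 8, Σy² = 12, M = 8
μ = 8/8 = 1,  σ² = 12/8 − (1)² = 1/2
V_0 = 0, E_0 = 3
V_1 = 1/2·E_0 + (1)²·V_0 = 3/2;  E_1 = 3
V_2 = 1/2·E_1 + (1)²·V_1 = 3;  E_2 = 3
V_3 = 1/2·E_2 + (1)²·V_2 = 9/2;  E_3 = 3


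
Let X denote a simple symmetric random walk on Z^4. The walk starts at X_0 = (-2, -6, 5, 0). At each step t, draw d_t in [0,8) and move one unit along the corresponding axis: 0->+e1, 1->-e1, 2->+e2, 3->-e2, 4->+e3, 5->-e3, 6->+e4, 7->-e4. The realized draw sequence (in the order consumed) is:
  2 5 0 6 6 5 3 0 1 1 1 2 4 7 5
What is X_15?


t=0: X=(-2, -6, 5, 0), d=2 → +e2, X_1=(-2, -5, 5, 0)
t=1: X=(-2, -5, 5, 0), d=5 → -e3, X_2=(-2, -5, 4, 0)
t=2: X=(-2, -5, 4, 0), d=0 → +e1, X_3=(-1, -5, 4, 0)
t=3: X=(-1, -5, 4, 0), d=6 → +e4, X_4=(-1, -5, 4, 1)
t=4: X=(-1, -5, 4, 1), d=6 → +e4, X_5=(-1, -5, 4, 2)
t=5: X=(-1, -5, 4, 2), d=5 → -e3, X_6=(-1, -5, 3, 2)
t=6: X=(-1, -5, 3, 2), d=3 → -e2, X_7=(-1, -6, 3, 2)
t=7: X=(-1, -6, 3, 2), d=0 → +e1, X_8=(0, -6, 3, 2)
t=8: X=(0, -6, 3, 2), d=1 → -e1, X_9=(-1, -6, 3, 2)
t=9: X=(-1, -6, 3, 2), d=1 → -e1, X_10=(-2, -6, 3, 2)
t=10: X=(-2, -6, 3, 2), d=1 → -e1, X_11=(-3, -6, 3, 2)
t=11: X=(-3, -6, 3, 2), d=2 → +e2, X_12=(-3, -5, 3, 2)
t=12: X=(-3, -5, 3, 2), d=4 → +e3, X_13=(-3, -5, 4, 2)
t=13: X=(-3, -5, 4, 2), d=7 → -e4, X_14=(-3, -5, 4, 1)
t=14: X=(-3, -5, 4, 1), d=5 → -e3, X_15=(-3, -5, 3, 1)

(-3, -5, 3, 1)


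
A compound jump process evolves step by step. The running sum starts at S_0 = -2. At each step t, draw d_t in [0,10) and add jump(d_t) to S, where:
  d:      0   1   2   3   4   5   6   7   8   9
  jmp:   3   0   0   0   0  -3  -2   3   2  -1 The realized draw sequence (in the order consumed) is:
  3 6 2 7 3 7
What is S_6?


2

t=0: S=-2, d=3, jump=0, S_1=-2
t=1: S=-2, d=6, jump=-2, S_2=-4
t=2: S=-4, d=2, jump=0, S_3=-4
t=3: S=-4, d=7, jump=3, S_4=-1
t=4: S=-1, d=3, jump=0, S_5=-1
t=5: S=-1, d=7, jump=3, S_6=2


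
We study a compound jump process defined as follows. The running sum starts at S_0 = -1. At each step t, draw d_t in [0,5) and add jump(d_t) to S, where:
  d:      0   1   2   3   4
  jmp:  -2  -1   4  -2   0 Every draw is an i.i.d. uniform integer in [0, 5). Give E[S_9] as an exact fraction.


-14/5

Outcome values over d=0..4: [-2, -1, 4, -2, 0]
Σy = -1, Σy² = 25, M = 5
μ = -1/5 = -1/5,  σ² = 25/5 − (-1/5)² = 124/25
E[S_9] = -1 + 9·(-1/5) = -14/5


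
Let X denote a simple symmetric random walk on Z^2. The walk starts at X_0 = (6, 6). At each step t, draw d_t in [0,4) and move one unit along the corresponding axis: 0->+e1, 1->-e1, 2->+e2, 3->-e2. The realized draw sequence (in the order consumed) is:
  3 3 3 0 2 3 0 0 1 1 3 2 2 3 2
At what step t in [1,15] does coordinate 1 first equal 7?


t=0: X=(6, 6), d=3 → -e2, X_1=(6, 5)
t=1: X=(6, 5), d=3 → -e2, X_2=(6, 4)
t=2: X=(6, 4), d=3 → -e2, X_3=(6, 3)
t=3: X=(6, 3), d=0 → +e1, X_4=(7, 3)
t=4: X=(7, 3), d=2 → +e2, X_5=(7, 4)
t=5: X=(7, 4), d=3 → -e2, X_6=(7, 3)
t=6: X=(7, 3), d=0 → +e1, X_7=(8, 3)
t=7: X=(8, 3), d=0 → +e1, X_8=(9, 3)
t=8: X=(9, 3), d=1 → -e1, X_9=(8, 3)
t=9: X=(8, 3), d=1 → -e1, X_10=(7, 3)
t=10: X=(7, 3), d=3 → -e2, X_11=(7, 2)
t=11: X=(7, 2), d=2 → +e2, X_12=(7, 3)
t=12: X=(7, 3), d=2 → +e2, X_13=(7, 4)
t=13: X=(7, 4), d=3 → -e2, X_14=(7, 3)
t=14: X=(7, 3), d=2 → +e2, X_15=(7, 4)

4


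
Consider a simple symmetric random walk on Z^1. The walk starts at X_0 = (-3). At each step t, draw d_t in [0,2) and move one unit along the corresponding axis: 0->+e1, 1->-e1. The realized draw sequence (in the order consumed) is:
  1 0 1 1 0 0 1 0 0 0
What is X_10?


t=0: X=(-3), d=1 → -e1, X_1=(-4)
t=1: X=(-4), d=0 → +e1, X_2=(-3)
t=2: X=(-3), d=1 → -e1, X_3=(-4)
t=3: X=(-4), d=1 → -e1, X_4=(-5)
t=4: X=(-5), d=0 → +e1, X_5=(-4)
t=5: X=(-4), d=0 → +e1, X_6=(-3)
t=6: X=(-3), d=1 → -e1, X_7=(-4)
t=7: X=(-4), d=0 → +e1, X_8=(-3)
t=8: X=(-3), d=0 → +e1, X_9=(-2)
t=9: X=(-2), d=0 → +e1, X_10=(-1)

(-1)


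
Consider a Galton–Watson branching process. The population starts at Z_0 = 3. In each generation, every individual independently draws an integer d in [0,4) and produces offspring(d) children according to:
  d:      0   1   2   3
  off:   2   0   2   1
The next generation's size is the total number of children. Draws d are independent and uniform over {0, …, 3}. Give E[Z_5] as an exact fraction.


9375/1024

Outcome values over d=0..3: [2, 0, 2, 1]
Σy = 5, Σy² = 9, M = 4
μ = 5/4 = 5/4,  σ² = 9/4 − (5/4)² = 11/16
E[Z_0] = 3
E[Z_1] = 5/4·E[Z_0] = 15/4
E[Z_2] = 5/4·E[Z_1] = 75/16
E[Z_3] = 5/4·E[Z_2] = 375/64
E[Z_4] = 5/4·E[Z_3] = 1875/256
E[Z_5] = 5/4·E[Z_4] = 9375/1024


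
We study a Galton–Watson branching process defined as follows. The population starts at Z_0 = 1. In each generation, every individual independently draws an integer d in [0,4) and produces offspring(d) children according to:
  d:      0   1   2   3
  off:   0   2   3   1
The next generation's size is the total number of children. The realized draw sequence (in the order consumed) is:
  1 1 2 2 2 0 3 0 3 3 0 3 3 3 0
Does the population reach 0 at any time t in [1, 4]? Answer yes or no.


gen 0: Z_0=1, draws=[1], offspring=[2], Z_1=2
gen 1: Z_1=2, draws=[1, 2], offspring=[2, 3], Z_2=5
gen 2: Z_2=5, draws=[2, 2, 0, 3, 0], offspring=[3, 3, 0, 1, 0], Z_3=7
gen 3: Z_3=7, draws=[3, 3, 0, 3, 3, 3, 0], offspring=[1, 1, 0, 1, 1, 1, 0], Z_4=5

no


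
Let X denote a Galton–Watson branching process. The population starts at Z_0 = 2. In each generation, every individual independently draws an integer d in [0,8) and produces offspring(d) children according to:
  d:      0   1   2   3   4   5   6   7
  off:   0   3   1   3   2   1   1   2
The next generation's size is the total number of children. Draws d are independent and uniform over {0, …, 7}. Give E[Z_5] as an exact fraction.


Outcome values over d=0..7: [0, 3, 1, 3, 2, 1, 1, 2]
Σy = 13, Σy² = 29, M = 8
μ = 13/8 = 13/8,  σ² = 29/8 − (13/8)² = 63/64
E[Z_0] = 2
E[Z_1] = 13/8·E[Z_0] = 13/4
E[Z_2] = 13/8·E[Z_1] = 169/32
E[Z_3] = 13/8·E[Z_2] = 2197/256
E[Z_4] = 13/8·E[Z_3] = 28561/2048
E[Z_5] = 13/8·E[Z_4] = 371293/16384

371293/16384


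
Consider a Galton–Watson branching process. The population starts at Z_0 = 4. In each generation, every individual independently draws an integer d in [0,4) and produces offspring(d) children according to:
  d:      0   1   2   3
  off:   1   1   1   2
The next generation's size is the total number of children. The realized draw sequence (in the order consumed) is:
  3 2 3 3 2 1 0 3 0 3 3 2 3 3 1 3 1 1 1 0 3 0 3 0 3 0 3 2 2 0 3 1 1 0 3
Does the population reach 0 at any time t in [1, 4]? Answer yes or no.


no

gen 0: Z_0=4, draws=[3, 2, 3, 3], offspring=[2, 1, 2, 2], Z_1=7
gen 1: Z_1=7, draws=[2, 1, 0, 3, 0, 3, 3], offspring=[1, 1, 1, 2, 1, 2, 2], Z_2=10
gen 2: Z_2=10, draws=[2, 3, 3, 1, 3, 1, 1, 1, 0, 3], offspring=[1, 2, 2, 1, 2, 1, 1, 1, 1, 2], Z_3=14
gen 3: Z_3=14, draws=[0, 3, 0, 3, 0, 3, 2, 2, 0, 3, 1, 1, 0, 3], offspring=[1, 2, 1, 2, 1, 2, 1, 1, 1, 2, 1, 1, 1, 2], Z_4=19


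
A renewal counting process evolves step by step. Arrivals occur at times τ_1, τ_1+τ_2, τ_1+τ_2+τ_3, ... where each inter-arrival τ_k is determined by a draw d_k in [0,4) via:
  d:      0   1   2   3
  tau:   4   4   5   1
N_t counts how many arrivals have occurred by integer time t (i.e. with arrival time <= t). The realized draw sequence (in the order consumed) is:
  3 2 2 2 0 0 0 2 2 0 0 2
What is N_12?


3

draw d_1=3: τ_1=1, arrival time A_1=1
draw d_2=2: τ_2=5, arrival time A_2=6
draw d_3=2: τ_3=5, arrival time A_3=11
draw d_4=2: τ_4=5, arrival time A_4=16
draw d_5=0: τ_5=4, arrival time A_5=20
draw d_6=0: τ_6=4, arrival time A_6=24
draw d_7=0: τ_7=4, arrival time A_7=28
draw d_8=2: τ_8=5, arrival time A_8=33
draw d_9=2: τ_9=5, arrival time A_9=38
draw d_10=0: τ_10=4, arrival time A_10=42
draw d_11=0: τ_11=4, arrival time A_11=46
draw d_12=2: τ_12=5, arrival time A_12=51
N_t over t=0..12: 0:0 1:1 2:1 3:1 4:1 5:1 6:2 7:2 8:2 9:2 10:2 11:3 12:3


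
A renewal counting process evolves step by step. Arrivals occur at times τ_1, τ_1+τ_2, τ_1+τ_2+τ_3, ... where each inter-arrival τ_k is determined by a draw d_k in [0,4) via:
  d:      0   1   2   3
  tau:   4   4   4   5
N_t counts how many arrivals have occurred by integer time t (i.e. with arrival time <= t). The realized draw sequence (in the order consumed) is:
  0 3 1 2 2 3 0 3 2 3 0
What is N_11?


draw d_1=0: τ_1=4, arrival time A_1=4
draw d_2=3: τ_2=5, arrival time A_2=9
draw d_3=1: τ_3=4, arrival time A_3=13
draw d_4=2: τ_4=4, arrival time A_4=17
draw d_5=2: τ_5=4, arrival time A_5=21
draw d_6=3: τ_6=5, arrival time A_6=26
draw d_7=0: τ_7=4, arrival time A_7=30
draw d_8=3: τ_8=5, arrival time A_8=35
draw d_9=2: τ_9=4, arrival time A_9=39
draw d_10=3: τ_10=5, arrival time A_10=44
draw d_11=0: τ_11=4, arrival time A_11=48
N_t over t=0..11: 0:0 1:0 2:0 3:0 4:1 5:1 6:1 7:1 8:1 9:2 10:2 11:2

2


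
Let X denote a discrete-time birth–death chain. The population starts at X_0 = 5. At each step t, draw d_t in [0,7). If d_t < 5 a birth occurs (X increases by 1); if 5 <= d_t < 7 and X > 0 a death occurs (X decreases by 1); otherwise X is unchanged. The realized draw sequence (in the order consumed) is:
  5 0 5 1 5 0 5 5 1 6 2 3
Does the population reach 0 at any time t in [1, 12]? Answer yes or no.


no

t=0: X=5, d=5 → death, X_1=4
t=1: X=4, d=0 → birth, X_2=5
t=2: X=5, d=5 → death, X_3=4
t=3: X=4, d=1 → birth, X_4=5
t=4: X=5, d=5 → death, X_5=4
t=5: X=4, d=0 → birth, X_6=5
t=6: X=5, d=5 → death, X_7=4
t=7: X=4, d=5 → death, X_8=3
t=8: X=3, d=1 → birth, X_9=4
t=9: X=4, d=6 → death, X_10=3
t=10: X=3, d=2 → birth, X_11=4
t=11: X=4, d=3 → birth, X_12=5


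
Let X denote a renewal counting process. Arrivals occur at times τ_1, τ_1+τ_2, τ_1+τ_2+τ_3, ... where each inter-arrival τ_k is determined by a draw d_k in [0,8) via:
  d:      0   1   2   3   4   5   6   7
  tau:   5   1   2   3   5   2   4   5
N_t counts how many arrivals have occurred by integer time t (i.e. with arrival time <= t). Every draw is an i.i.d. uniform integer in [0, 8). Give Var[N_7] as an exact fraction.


Inter-arrival values over d=0..7: [5, 1, 2, 3, 5, 2, 4, 5]
Each d has probability 1/8, so the pmf of τ is: f(1) = 1/8, f(2) = 1/4, f(3) = 1/8, f(4) = 1/8, f(5) = 3/8
Let p_n(j) = P(N_n = j), with p_0 = [1]. Condition on τ_1: p_n(0) = P(τ > n), and for j >= 1, p_n(j) = Σ_{k<=n} f(k)·p_{n−k}(j−1)
p_1 = [7/8, 1/8]  (j = 0..1)
p_2 = [5/8, 23/64, 1/64]  (j = 0..2)
p_3 = [1/2, 27/64, 39/512, 1/512]  (j = 0..3)
p_4 = [3/8, 29/64, 81/512, 55/4096, 1/4096]  (j = 0..4)
p_5 = [0, 47/64, 57/256, 167/4096, 71/32768, 1/32768]  (j = 0..5)
p_6 = [0, 9/16, 179/512, 323/4096, 285/32768, 87/262144, 1/262144]  (j = 0..6)
p_7 = [0, 11/32, 255/512, 551/4096, 45/2048, 435/262144, 103/2097152, 1/2097152]  (j = 0..7)
E[N_7] = Σ j·p_7(j) = 3858537/2097152;  E[N_7²] = Σ j²·p_7(j) = 8265861/2097152
Var[N_7] = 8265861/2097152 − (3858537/2097152)² = 2446459147503/4398046511104

2446459147503/4398046511104


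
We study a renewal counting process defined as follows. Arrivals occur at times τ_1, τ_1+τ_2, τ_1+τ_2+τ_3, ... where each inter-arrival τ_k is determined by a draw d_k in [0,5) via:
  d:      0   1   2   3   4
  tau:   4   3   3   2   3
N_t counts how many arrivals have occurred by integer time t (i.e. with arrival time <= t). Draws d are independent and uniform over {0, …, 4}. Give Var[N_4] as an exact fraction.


24/625

Inter-arrival values over d=0..4: [4, 3, 3, 2, 3]
Each d has probability 1/5, so the pmf of τ is: f(2) = 1/5, f(3) = 3/5, f(4) = 1/5
Let p_n(j) = P(N_n = j), with p_0 = [1]. Condition on τ_1: p_n(0) = P(τ > n), and for j >= 1, p_n(j) = Σ_{k<=n} f(k)·p_{n−k}(j−1)
p_1 = [1]  (j = 0)
p_2 = [4/5, 1/5]  (j = 0..1)
p_3 = [1/5, 4/5]  (j = 0..1)
p_4 = [0, 24/25, 1/25]  (j = 0..2)
E[N_4] = Σ j·p_4(j) = 26/25;  E[N_4²] = Σ j²·p_4(j) = 28/25
Var[N_4] = 28/25 − (26/25)² = 24/625


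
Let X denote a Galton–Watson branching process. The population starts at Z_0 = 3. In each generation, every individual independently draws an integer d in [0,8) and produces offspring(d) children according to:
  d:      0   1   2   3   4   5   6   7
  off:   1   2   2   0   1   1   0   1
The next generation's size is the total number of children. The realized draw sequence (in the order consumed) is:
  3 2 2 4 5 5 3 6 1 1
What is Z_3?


gen 0: Z_0=3, draws=[3, 2, 2], offspring=[0, 2, 2], Z_1=4
gen 1: Z_1=4, draws=[4, 5, 5, 3], offspring=[1, 1, 1, 0], Z_2=3
gen 2: Z_2=3, draws=[6, 1, 1], offspring=[0, 2, 2], Z_3=4

4


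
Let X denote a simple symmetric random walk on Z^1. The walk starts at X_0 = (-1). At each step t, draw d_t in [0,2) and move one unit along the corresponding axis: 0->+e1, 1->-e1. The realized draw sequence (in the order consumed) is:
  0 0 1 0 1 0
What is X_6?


t=0: X=(-1), d=0 → +e1, X_1=(0)
t=1: X=(0), d=0 → +e1, X_2=(1)
t=2: X=(1), d=1 → -e1, X_3=(0)
t=3: X=(0), d=0 → +e1, X_4=(1)
t=4: X=(1), d=1 → -e1, X_5=(0)
t=5: X=(0), d=0 → +e1, X_6=(1)

(1)


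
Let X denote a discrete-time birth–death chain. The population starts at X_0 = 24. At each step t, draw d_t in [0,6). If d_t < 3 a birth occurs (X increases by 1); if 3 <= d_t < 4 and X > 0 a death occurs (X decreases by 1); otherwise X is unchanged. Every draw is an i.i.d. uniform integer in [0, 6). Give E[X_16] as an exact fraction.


X can drop by at most 1 per step and X_0 = 24 > T = 16, so X_t >= 24 − t >= 8 > 0 for every t <= 16: the floor at 0 (the 'and X > 0' condition) never binds. Hence X_16 = X_0 + Σ_{t<16} Y_t with i.i.d. increments Y_t = y(d_t) ∈ {+1, −1, 0}.
Outcome values over d=0..5: [1, 1, 1, -1, 0, 0]
Σy = 2, Σy² = 4, M = 6
μ = 2/6 = 1/3,  σ² = 4/6 − (1/3)² = 5/9
E[X_16] = 24 + 16·(1/3) = 88/3

88/3


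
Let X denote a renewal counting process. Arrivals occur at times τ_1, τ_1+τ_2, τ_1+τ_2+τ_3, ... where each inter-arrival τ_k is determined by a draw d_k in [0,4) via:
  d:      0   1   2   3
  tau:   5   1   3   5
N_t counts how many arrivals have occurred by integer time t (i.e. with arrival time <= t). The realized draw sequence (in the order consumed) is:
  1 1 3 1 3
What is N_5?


draw d_1=1: τ_1=1, arrival time A_1=1
draw d_2=1: τ_2=1, arrival time A_2=2
draw d_3=3: τ_3=5, arrival time A_3=7
draw d_4=1: τ_4=1, arrival time A_4=8
draw d_5=3: τ_5=5, arrival time A_5=13
N_t over t=0..5: 0:0 1:1 2:2 3:2 4:2 5:2

2


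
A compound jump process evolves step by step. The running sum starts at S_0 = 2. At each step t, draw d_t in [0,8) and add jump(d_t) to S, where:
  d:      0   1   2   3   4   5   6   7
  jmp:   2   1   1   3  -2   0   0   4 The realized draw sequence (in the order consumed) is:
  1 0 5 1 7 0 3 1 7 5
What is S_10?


t=0: S=2, d=1, jump=1, S_1=3
t=1: S=3, d=0, jump=2, S_2=5
t=2: S=5, d=5, jump=0, S_3=5
t=3: S=5, d=1, jump=1, S_4=6
t=4: S=6, d=7, jump=4, S_5=10
t=5: S=10, d=0, jump=2, S_6=12
t=6: S=12, d=3, jump=3, S_7=15
t=7: S=15, d=1, jump=1, S_8=16
t=8: S=16, d=7, jump=4, S_9=20
t=9: S=20, d=5, jump=0, S_10=20

20


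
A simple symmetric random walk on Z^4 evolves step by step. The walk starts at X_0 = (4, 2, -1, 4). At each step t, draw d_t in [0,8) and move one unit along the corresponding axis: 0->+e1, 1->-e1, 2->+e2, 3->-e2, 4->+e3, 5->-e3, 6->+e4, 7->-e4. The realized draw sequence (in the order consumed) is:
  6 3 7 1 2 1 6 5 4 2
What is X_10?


t=0: X=(4, 2, -1, 4), d=6 → +e4, X_1=(4, 2, -1, 5)
t=1: X=(4, 2, -1, 5), d=3 → -e2, X_2=(4, 1, -1, 5)
t=2: X=(4, 1, -1, 5), d=7 → -e4, X_3=(4, 1, -1, 4)
t=3: X=(4, 1, -1, 4), d=1 → -e1, X_4=(3, 1, -1, 4)
t=4: X=(3, 1, -1, 4), d=2 → +e2, X_5=(3, 2, -1, 4)
t=5: X=(3, 2, -1, 4), d=1 → -e1, X_6=(2, 2, -1, 4)
t=6: X=(2, 2, -1, 4), d=6 → +e4, X_7=(2, 2, -1, 5)
t=7: X=(2, 2, -1, 5), d=5 → -e3, X_8=(2, 2, -2, 5)
t=8: X=(2, 2, -2, 5), d=4 → +e3, X_9=(2, 2, -1, 5)
t=9: X=(2, 2, -1, 5), d=2 → +e2, X_10=(2, 3, -1, 5)

(2, 3, -1, 5)


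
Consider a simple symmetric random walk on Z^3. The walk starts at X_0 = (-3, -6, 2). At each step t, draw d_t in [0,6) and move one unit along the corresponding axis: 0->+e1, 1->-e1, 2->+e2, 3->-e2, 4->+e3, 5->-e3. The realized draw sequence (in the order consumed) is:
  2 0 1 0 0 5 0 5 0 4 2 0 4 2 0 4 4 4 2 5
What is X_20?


(3, -2, 4)

t=0: X=(-3, -6, 2), d=2 → +e2, X_1=(-3, -5, 2)
t=1: X=(-3, -5, 2), d=0 → +e1, X_2=(-2, -5, 2)
t=2: X=(-2, -5, 2), d=1 → -e1, X_3=(-3, -5, 2)
t=3: X=(-3, -5, 2), d=0 → +e1, X_4=(-2, -5, 2)
t=4: X=(-2, -5, 2), d=0 → +e1, X_5=(-1, -5, 2)
t=5: X=(-1, -5, 2), d=5 → -e3, X_6=(-1, -5, 1)
t=6: X=(-1, -5, 1), d=0 → +e1, X_7=(0, -5, 1)
t=7: X=(0, -5, 1), d=5 → -e3, X_8=(0, -5, 0)
t=8: X=(0, -5, 0), d=0 → +e1, X_9=(1, -5, 0)
t=9: X=(1, -5, 0), d=4 → +e3, X_10=(1, -5, 1)
t=10: X=(1, -5, 1), d=2 → +e2, X_11=(1, -4, 1)
t=11: X=(1, -4, 1), d=0 → +e1, X_12=(2, -4, 1)
t=12: X=(2, -4, 1), d=4 → +e3, X_13=(2, -4, 2)
t=13: X=(2, -4, 2), d=2 → +e2, X_14=(2, -3, 2)
t=14: X=(2, -3, 2), d=0 → +e1, X_15=(3, -3, 2)
t=15: X=(3, -3, 2), d=4 → +e3, X_16=(3, -3, 3)
t=16: X=(3, -3, 3), d=4 → +e3, X_17=(3, -3, 4)
t=17: X=(3, -3, 4), d=4 → +e3, X_18=(3, -3, 5)
t=18: X=(3, -3, 5), d=2 → +e2, X_19=(3, -2, 5)
t=19: X=(3, -2, 5), d=5 → -e3, X_20=(3, -2, 4)


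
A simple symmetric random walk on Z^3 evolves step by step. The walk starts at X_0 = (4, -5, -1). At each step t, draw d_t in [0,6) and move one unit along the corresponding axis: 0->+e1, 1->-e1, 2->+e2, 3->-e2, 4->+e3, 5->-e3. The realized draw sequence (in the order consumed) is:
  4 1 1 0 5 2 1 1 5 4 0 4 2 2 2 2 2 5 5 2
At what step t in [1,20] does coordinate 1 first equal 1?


t=0: X=(4, -5, -1), d=4 → +e3, X_1=(4, -5, 0)
t=1: X=(4, -5, 0), d=1 → -e1, X_2=(3, -5, 0)
t=2: X=(3, -5, 0), d=1 → -e1, X_3=(2, -5, 0)
t=3: X=(2, -5, 0), d=0 → +e1, X_4=(3, -5, 0)
t=4: X=(3, -5, 0), d=5 → -e3, X_5=(3, -5, -1)
t=5: X=(3, -5, -1), d=2 → +e2, X_6=(3, -4, -1)
t=6: X=(3, -4, -1), d=1 → -e1, X_7=(2, -4, -1)
t=7: X=(2, -4, -1), d=1 → -e1, X_8=(1, -4, -1)
t=8: X=(1, -4, -1), d=5 → -e3, X_9=(1, -4, -2)
t=9: X=(1, -4, -2), d=4 → +e3, X_10=(1, -4, -1)
t=10: X=(1, -4, -1), d=0 → +e1, X_11=(2, -4, -1)
t=11: X=(2, -4, -1), d=4 → +e3, X_12=(2, -4, 0)
t=12: X=(2, -4, 0), d=2 → +e2, X_13=(2, -3, 0)
t=13: X=(2, -3, 0), d=2 → +e2, X_14=(2, -2, 0)
t=14: X=(2, -2, 0), d=2 → +e2, X_15=(2, -1, 0)
t=15: X=(2, -1, 0), d=2 → +e2, X_16=(2, 0, 0)
t=16: X=(2, 0, 0), d=2 → +e2, X_17=(2, 1, 0)
t=17: X=(2, 1, 0), d=5 → -e3, X_18=(2, 1, -1)
t=18: X=(2, 1, -1), d=5 → -e3, X_19=(2, 1, -2)
t=19: X=(2, 1, -2), d=2 → +e2, X_20=(2, 2, -2)

8


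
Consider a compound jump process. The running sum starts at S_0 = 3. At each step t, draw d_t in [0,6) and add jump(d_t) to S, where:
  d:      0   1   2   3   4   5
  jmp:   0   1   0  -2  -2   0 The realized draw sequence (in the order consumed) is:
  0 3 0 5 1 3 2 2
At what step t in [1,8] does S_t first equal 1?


2

t=0: S=3, d=0, jump=0, S_1=3
t=1: S=3, d=3, jump=-2, S_2=1
t=2: S=1, d=0, jump=0, S_3=1
t=3: S=1, d=5, jump=0, S_4=1
t=4: S=1, d=1, jump=1, S_5=2
t=5: S=2, d=3, jump=-2, S_6=0
t=6: S=0, d=2, jump=0, S_7=0
t=7: S=0, d=2, jump=0, S_8=0


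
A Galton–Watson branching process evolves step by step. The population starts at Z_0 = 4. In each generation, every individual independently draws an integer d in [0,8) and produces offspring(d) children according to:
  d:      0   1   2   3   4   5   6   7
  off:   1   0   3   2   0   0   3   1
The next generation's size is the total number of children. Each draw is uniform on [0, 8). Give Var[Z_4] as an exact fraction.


1060875/16384

Outcome values over d=0..7: [1, 0, 3, 2, 0, 0, 3, 1]
Σy = 10, Σy² = 24, M = 8
μ = 10/8 = 5/4,  σ² = 24/8 − (5/4)² = 23/16
V_0 = 0, E_0 = 4
V_1 = 23/16·E_0 + (5/4)²·V_0 = 23/4;  E_1 = 5
V_2 = 23/16·E_1 + (5/4)²·V_1 = 1035/64;  E_2 = 25/4
V_3 = 23/16·E_2 + (5/4)²·V_2 = 35075/1024;  E_3 = 125/16
V_4 = 23/16·E_3 + (5/4)²·V_3 = 1060875/16384;  E_4 = 625/64


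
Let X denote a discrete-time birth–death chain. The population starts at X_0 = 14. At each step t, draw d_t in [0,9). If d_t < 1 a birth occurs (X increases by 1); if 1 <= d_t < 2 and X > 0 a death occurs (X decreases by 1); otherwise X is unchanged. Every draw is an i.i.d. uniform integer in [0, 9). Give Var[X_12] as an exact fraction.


8/3

X can drop by at most 1 per step and X_0 = 14 > T = 12, so X_t >= 14 − t >= 2 > 0 for every t <= 12: the floor at 0 (the 'and X > 0' condition) never binds. Hence X_12 = X_0 + Σ_{t<12} Y_t with i.i.d. increments Y_t = y(d_t) ∈ {+1, −1, 0}.
Outcome values over d=0..8: [1, -1, 0, 0, 0, 0, 0, 0, 0]
Σy = 0, Σy² = 2, M = 9
μ = 0/9 = 0,  σ² = 2/9 − (0)² = 2/9
Independent increments: Var[X_12] = 12·σ² = 12·(2/9) = 8/3


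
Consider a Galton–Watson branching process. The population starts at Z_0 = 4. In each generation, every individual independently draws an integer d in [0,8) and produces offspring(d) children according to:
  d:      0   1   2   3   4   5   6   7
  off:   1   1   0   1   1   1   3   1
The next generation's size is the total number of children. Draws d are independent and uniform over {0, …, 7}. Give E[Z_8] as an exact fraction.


43046721/4194304

Outcome values over d=0..7: [1, 1, 0, 1, 1, 1, 3, 1]
Σy = 9, Σy² = 15, M = 8
μ = 9/8 = 9/8,  σ² = 15/8 − (9/8)² = 39/64
E[Z_0] = 4
E[Z_1] = 9/8·E[Z_0] = 9/2
E[Z_2] = 9/8·E[Z_1] = 81/16
E[Z_3] = 9/8·E[Z_2] = 729/128
E[Z_4] = 9/8·E[Z_3] = 6561/1024
E[Z_5] = 9/8·E[Z_4] = 59049/8192
E[Z_6] = 9/8·E[Z_5] = 531441/65536
E[Z_7] = 9/8·E[Z_6] = 4782969/524288
E[Z_8] = 9/8·E[Z_7] = 43046721/4194304


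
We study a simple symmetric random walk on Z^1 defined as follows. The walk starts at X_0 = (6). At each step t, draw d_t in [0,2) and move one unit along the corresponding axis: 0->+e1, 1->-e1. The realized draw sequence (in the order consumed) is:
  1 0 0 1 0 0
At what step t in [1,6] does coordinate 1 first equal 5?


1

t=0: X=(6), d=1 → -e1, X_1=(5)
t=1: X=(5), d=0 → +e1, X_2=(6)
t=2: X=(6), d=0 → +e1, X_3=(7)
t=3: X=(7), d=1 → -e1, X_4=(6)
t=4: X=(6), d=0 → +e1, X_5=(7)
t=5: X=(7), d=0 → +e1, X_6=(8)


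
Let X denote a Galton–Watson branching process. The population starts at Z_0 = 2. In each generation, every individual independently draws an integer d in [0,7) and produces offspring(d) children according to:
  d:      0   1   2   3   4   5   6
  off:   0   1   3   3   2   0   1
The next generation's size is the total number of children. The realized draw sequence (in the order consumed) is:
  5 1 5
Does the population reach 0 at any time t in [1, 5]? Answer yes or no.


gen 0: Z_0=2, draws=[5, 1], offspring=[0, 1], Z_1=1
gen 1: Z_1=1, draws=[5], offspring=[0], Z_2=0
gen 2: Z_2=0, draws=[], offspring=[], Z_3=0
gen 3: Z_3=0, draws=[], offspring=[], Z_4=0
gen 4: Z_4=0, draws=[], offspring=[], Z_5=0

yes


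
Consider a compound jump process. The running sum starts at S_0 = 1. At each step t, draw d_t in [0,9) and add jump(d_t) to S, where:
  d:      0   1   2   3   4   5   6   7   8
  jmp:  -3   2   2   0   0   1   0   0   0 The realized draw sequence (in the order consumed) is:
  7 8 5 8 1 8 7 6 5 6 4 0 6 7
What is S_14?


t=0: S=1, d=7, jump=0, S_1=1
t=1: S=1, d=8, jump=0, S_2=1
t=2: S=1, d=5, jump=1, S_3=2
t=3: S=2, d=8, jump=0, S_4=2
t=4: S=2, d=1, jump=2, S_5=4
t=5: S=4, d=8, jump=0, S_6=4
t=6: S=4, d=7, jump=0, S_7=4
t=7: S=4, d=6, jump=0, S_8=4
t=8: S=4, d=5, jump=1, S_9=5
t=9: S=5, d=6, jump=0, S_10=5
t=10: S=5, d=4, jump=0, S_11=5
t=11: S=5, d=0, jump=-3, S_12=2
t=12: S=2, d=6, jump=0, S_13=2
t=13: S=2, d=7, jump=0, S_14=2

2


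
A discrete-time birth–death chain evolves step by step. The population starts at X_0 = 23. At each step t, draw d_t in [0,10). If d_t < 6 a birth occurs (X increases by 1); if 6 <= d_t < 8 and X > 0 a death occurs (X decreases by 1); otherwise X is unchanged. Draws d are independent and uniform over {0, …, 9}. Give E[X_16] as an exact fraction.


147/5

X can drop by at most 1 per step and X_0 = 23 > T = 16, so X_t >= 23 − t >= 7 > 0 for every t <= 16: the floor at 0 (the 'and X > 0' condition) never binds. Hence X_16 = X_0 + Σ_{t<16} Y_t with i.i.d. increments Y_t = y(d_t) ∈ {+1, −1, 0}.
Outcome values over d=0..9: [1, 1, 1, 1, 1, 1, -1, -1, 0, 0]
Σy = 4, Σy² = 8, M = 10
μ = 4/10 = 2/5,  σ² = 8/10 − (2/5)² = 16/25
E[X_16] = 23 + 16·(2/5) = 147/5


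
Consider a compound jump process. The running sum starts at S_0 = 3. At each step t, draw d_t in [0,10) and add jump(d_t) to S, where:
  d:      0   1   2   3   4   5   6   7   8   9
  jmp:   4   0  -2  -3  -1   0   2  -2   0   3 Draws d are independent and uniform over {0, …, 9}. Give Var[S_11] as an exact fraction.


Outcome values over d=0..9: [4, 0, -2, -3, -1, 0, 2, -2, 0, 3]
Σy = 1, Σy² = 47, M = 10
μ = 1/10 = 1/10,  σ² = 47/10 − (1/10)² = 469/100
Independent increments: Var[S_11] = 11·σ² = 11·(469/100) = 5159/100

5159/100


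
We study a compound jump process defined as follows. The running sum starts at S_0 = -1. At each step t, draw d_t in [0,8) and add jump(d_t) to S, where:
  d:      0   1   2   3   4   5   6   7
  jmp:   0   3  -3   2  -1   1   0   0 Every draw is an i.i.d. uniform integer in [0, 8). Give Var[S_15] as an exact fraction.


705/16

Outcome values over d=0..7: [0, 3, -3, 2, -1, 1, 0, 0]
Σy = 2, Σy² = 24, M = 8
μ = 2/8 = 1/4,  σ² = 24/8 − (1/4)² = 47/16
Independent increments: Var[S_15] = 15·σ² = 15·(47/16) = 705/16


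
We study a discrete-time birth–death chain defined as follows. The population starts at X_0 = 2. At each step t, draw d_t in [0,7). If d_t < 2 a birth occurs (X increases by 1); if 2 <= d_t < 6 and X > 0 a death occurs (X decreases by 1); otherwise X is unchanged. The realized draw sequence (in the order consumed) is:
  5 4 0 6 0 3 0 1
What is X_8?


3

t=0: X=2, d=5 → death, X_1=1
t=1: X=1, d=4 → death, X_2=0
t=2: X=0, d=0 → birth, X_3=1
t=3: X=1, d=6 → hold, X_4=1
t=4: X=1, d=0 → birth, X_5=2
t=5: X=2, d=3 → death, X_6=1
t=6: X=1, d=0 → birth, X_7=2
t=7: X=2, d=1 → birth, X_8=3


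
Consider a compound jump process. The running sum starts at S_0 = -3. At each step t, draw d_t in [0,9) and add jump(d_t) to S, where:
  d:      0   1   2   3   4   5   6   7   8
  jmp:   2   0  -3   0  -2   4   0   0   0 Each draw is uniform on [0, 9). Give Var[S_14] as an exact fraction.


4144/81

Outcome values over d=0..8: [2, 0, -3, 0, -2, 4, 0, 0, 0]
Σy = 1, Σy² = 33, M = 9
μ = 1/9 = 1/9,  σ² = 33/9 − (1/9)² = 296/81
Independent increments: Var[S_14] = 14·σ² = 14·(296/81) = 4144/81


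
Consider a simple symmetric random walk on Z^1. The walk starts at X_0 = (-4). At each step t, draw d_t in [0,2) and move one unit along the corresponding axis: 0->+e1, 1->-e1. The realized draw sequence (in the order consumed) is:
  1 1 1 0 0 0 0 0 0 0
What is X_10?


t=0: X=(-4), d=1 → -e1, X_1=(-5)
t=1: X=(-5), d=1 → -e1, X_2=(-6)
t=2: X=(-6), d=1 → -e1, X_3=(-7)
t=3: X=(-7), d=0 → +e1, X_4=(-6)
t=4: X=(-6), d=0 → +e1, X_5=(-5)
t=5: X=(-5), d=0 → +e1, X_6=(-4)
t=6: X=(-4), d=0 → +e1, X_7=(-3)
t=7: X=(-3), d=0 → +e1, X_8=(-2)
t=8: X=(-2), d=0 → +e1, X_9=(-1)
t=9: X=(-1), d=0 → +e1, X_10=(0)

(0)


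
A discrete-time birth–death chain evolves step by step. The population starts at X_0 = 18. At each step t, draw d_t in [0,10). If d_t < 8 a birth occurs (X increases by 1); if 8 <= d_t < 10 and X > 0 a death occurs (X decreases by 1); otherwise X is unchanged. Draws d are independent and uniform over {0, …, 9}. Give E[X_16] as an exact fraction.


138/5

X can drop by at most 1 per step and X_0 = 18 > T = 16, so X_t >= 18 − t >= 2 > 0 for every t <= 16: the floor at 0 (the 'and X > 0' condition) never binds. Hence X_16 = X_0 + Σ_{t<16} Y_t with i.i.d. increments Y_t = y(d_t) ∈ {+1, −1, 0}.
Outcome values over d=0..9: [1, 1, 1, 1, 1, 1, 1, 1, -1, -1]
Σy = 6, Σy² = 10, M = 10
μ = 6/10 = 3/5,  σ² = 10/10 − (3/5)² = 16/25
E[X_16] = 18 + 16·(3/5) = 138/5
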